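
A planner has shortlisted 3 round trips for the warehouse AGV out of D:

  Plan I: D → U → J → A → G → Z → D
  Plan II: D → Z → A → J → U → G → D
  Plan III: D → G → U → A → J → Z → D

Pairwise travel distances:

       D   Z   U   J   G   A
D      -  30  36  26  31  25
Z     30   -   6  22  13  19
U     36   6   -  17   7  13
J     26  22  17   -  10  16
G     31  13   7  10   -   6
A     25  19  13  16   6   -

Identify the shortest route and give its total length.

Shortest is Plan I, total 118.

Plan I: 36 + 17 + 16 + 6 + 13 + 30 = 118
Plan II: 30 + 19 + 16 + 17 + 7 + 31 = 120
Plan III: 31 + 7 + 13 + 16 + 22 + 30 = 119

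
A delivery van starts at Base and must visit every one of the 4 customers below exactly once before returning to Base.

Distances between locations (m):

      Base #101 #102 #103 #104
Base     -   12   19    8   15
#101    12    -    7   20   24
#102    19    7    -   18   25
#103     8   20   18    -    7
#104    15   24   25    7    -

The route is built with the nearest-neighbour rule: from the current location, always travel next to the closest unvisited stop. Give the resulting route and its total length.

At Base the remaining stops are #103 8, #101 12, #104 15, #102 19; go to #103.
At #103 the remaining stops are #104 7, #102 18, #101 20; go to #104.
At #104 the remaining stops are #101 24, #102 25; go to #101.
At #101 the remaining stops are #102 7; go to #102.
Return #102→Base: 19.
Total = 8 + 7 + 24 + 7 + 19 = 65.

Total distance 65 m via the nearest-neighbour route Base → #103 → #104 → #101 → #102 → Base.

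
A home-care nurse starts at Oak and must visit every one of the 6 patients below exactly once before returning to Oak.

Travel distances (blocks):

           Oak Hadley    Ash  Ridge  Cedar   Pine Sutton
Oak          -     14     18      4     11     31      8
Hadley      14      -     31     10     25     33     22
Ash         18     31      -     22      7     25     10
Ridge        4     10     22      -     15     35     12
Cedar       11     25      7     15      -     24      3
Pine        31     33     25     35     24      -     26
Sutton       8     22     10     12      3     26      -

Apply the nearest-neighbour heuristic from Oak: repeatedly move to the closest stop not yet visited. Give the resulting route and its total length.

Nearest-neighbour total = 102 blocks; route Oak → Ridge → Hadley → Sutton → Cedar → Ash → Pine → Oak.

At Oak the remaining stops are Ridge 4, Sutton 8, Cedar 11, Hadley 14, Ash 18, Pine 31; go to Ridge.
At Ridge the remaining stops are Hadley 10, Sutton 12, Cedar 15, Ash 22, Pine 35; go to Hadley.
At Hadley the remaining stops are Sutton 22, Cedar 25, Ash 31, Pine 33; go to Sutton.
At Sutton the remaining stops are Cedar 3, Ash 10, Pine 26; go to Cedar.
At Cedar the remaining stops are Ash 7, Pine 24; go to Ash.
At Ash the remaining stops are Pine 25; go to Pine.
Return Pine→Oak: 31.
Total = 4 + 10 + 22 + 3 + 7 + 25 + 31 = 102.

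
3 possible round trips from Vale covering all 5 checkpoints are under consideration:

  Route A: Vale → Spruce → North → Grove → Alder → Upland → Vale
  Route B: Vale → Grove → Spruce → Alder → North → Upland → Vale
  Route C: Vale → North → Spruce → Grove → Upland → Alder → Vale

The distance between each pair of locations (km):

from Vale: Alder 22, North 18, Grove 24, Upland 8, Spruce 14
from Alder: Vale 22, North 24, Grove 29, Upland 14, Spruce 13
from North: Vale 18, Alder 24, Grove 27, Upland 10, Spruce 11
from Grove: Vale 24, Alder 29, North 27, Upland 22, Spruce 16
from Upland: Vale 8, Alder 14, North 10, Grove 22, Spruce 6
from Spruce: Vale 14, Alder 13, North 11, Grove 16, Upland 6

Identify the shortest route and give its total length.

Shortest is Route B, total 95 km.

Route A: 14 + 11 + 27 + 29 + 14 + 8 = 103
Route B: 24 + 16 + 13 + 24 + 10 + 8 = 95
Route C: 18 + 11 + 16 + 22 + 14 + 22 = 103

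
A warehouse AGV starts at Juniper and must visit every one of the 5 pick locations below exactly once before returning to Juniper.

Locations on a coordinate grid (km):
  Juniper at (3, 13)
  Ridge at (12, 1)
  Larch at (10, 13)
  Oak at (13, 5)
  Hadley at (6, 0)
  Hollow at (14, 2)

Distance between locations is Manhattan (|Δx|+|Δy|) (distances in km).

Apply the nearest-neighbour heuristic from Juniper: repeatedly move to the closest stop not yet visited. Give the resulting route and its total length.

From Juniper: distances to unvisited — Larch=7, Hadley=16, Oak=18, Ridge=21, Hollow=22. Nearest is Larch (7).
From Larch: distances to unvisited — Oak=11, Ridge=14, Hollow=15, Hadley=17. Nearest is Oak (11).
From Oak: distances to unvisited — Hollow=4, Ridge=5, Hadley=12. Nearest is Hollow (4).
From Hollow: distances to unvisited — Ridge=3, Hadley=10. Nearest is Ridge (3).
From Ridge: distances to unvisited — Hadley=7. Nearest is Hadley (7).
Return Hadley→Juniper: 16.
Total = 7 + 11 + 4 + 3 + 7 + 16 = 48.

Nearest-neighbour total = 48 km; route Juniper → Larch → Oak → Hollow → Ridge → Hadley → Juniper.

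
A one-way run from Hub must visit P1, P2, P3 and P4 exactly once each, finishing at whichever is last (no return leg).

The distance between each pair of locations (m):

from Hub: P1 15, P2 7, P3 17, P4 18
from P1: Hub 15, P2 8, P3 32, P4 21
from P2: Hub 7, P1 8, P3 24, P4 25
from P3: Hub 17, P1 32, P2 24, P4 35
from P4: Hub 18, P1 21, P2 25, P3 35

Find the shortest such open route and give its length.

Shortest open route: 70 m.

There are 4! = 24 possible orderings.
Hub→P1→P2→P3→P4: 15+8+24+35 = 82
Hub→P1→P2→P4→P3: 15+8+25+35 = 83
Hub→P1→P3→P2→P4: 15+32+24+25 = 96
Hub→P1→P3→P4→P2: 15+32+35+25 = 107
Hub→P1→P4→P2→P3: 15+21+25+24 = 85
Hub→P1→P4→P3→P2: 15+21+35+24 = 95
Hub→P2→P1→P3→P4: 7+8+32+35 = 82
Hub→P2→P1→P4→P3: 7+8+21+35 = 71
Hub→P2→P3→P1→P4: 7+24+32+21 = 84
Hub→P2→P3→P4→P1: 7+24+35+21 = 87
Hub→P2→P4→P1→P3: 7+25+21+32 = 85
Hub→P2→P4→P3→P1: 7+25+35+32 = 99
Hub→P3→P1→P2→P4: 17+32+8+25 = 82
Hub→P3→P1→P4→P2: 17+32+21+25 = 95
… (10 more)
Hub→P3→P2→P1→P4: 17+24+8+21 = 70  ← best
The minimum is 70.
One shortest path: Hub → P3 → P2 → P1 → P4.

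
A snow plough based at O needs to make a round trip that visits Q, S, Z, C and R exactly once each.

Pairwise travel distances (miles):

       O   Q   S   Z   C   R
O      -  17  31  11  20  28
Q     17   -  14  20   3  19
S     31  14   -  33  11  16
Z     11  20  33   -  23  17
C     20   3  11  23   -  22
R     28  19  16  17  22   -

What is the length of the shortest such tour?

Minimum total distance: 75 miles.

O-Q-S-Z-C-R-O: 17+14+33+23+22+28 = 137
O-Q-S-Z-R-C-O: 17+14+33+17+22+20 = 123
O-Q-S-C-Z-R-O: 17+14+11+23+17+28 = 110
O-Q-S-C-R-Z-O: 17+14+11+22+17+11 = 92
O-Q-S-R-Z-C-O: 17+14+16+17+23+20 = 107
O-Q-S-R-C-Z-O: 17+14+16+22+23+11 = 103
O-Q-Z-S-C-R-O: 17+20+33+11+22+28 = 131
O-Q-Z-S-R-C-O: 17+20+33+16+22+20 = 128
O-Q-Z-C-S-R-O: 17+20+23+11+16+28 = 115
O-Q-Z-C-R-S-O: 17+20+23+22+16+31 = 129
O-Q-Z-R-S-C-O: 17+20+17+16+11+20 = 101
O-Q-Z-R-C-S-O: 17+20+17+22+11+31 = 118
O-Q-C-S-Z-R-O: 17+3+11+33+17+28 = 109
O-Q-C-S-R-Z-O: 17+3+11+16+17+11 = 75
… (46 more)
The minimum is 75.
One optimal route: O → Q → C → S → R → Z → O (or its reverse).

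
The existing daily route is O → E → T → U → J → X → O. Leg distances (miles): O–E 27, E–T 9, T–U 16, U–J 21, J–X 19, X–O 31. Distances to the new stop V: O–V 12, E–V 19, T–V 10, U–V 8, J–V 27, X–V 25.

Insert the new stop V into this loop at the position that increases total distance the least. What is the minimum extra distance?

+2 miles — insert V between T and U.

Insertion cost between consecutive stops i–j is d(i,V) + d(V,j) − d(i,j):
  between O and E: 12 + 19 − 27 = 4
  between E and T: 19 + 10 − 9 = 20
  between T and U: 10 + 8 − 16 = 2
  between U and J: 8 + 27 − 21 = 14
  between J and X: 27 + 25 − 19 = 33
  between X and O: 25 + 12 − 31 = 6
Cheapest insertion is between T and U, adding 2.
New total = 123 + 2 = 125.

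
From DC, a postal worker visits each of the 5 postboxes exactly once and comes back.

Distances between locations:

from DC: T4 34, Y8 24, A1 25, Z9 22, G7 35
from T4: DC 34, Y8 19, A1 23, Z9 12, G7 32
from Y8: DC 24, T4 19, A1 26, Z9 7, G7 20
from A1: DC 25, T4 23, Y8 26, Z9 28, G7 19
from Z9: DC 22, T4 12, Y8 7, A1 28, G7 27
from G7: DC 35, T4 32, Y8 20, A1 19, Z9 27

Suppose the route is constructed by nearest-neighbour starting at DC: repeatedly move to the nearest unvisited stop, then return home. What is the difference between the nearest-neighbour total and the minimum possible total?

8 longer than the optimal tour.

DC: Z9=22, Y8=24, A1=25, T4=34, G7=35 ⇒ Z9
Z9: Y8=7, T4=12, G7=27, A1=28 ⇒ Y8
Y8: T4=19, G7=20, A1=26 ⇒ T4
T4: A1=23, G7=32 ⇒ A1
A1: G7=19 ⇒ G7
NN route DC → Z9 → Y8 → T4 → A1 → G7 → DC costs 125.
Optimal: DC → T4 → Z9 → Y8 → G7 → A1 → DC costs 117 (by enumerating all 60 distinct tours).
Excess = 125 − 117 = 8.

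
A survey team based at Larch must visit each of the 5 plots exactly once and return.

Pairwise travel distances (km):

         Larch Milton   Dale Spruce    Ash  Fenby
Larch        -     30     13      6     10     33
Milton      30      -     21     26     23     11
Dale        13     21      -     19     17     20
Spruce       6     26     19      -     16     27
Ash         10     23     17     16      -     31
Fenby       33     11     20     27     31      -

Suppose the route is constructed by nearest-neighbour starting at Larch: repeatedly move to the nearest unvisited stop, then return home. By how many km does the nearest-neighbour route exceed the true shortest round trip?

11 km longer than the optimal tour.

Larch: Spruce=6, Ash=10, Dale=13, Milton=30, Fenby=33 ⇒ Spruce
Spruce: Ash=16, Dale=19, Milton=26, Fenby=27 ⇒ Ash
Ash: Dale=17, Milton=23, Fenby=31 ⇒ Dale
Dale: Fenby=20, Milton=21 ⇒ Fenby
Fenby: Milton=11 ⇒ Milton
NN route Larch → Spruce → Ash → Dale → Fenby → Milton → Larch costs 100.
Optimal: Larch → Dale → Fenby → Milton → Ash → Spruce → Larch costs 89 (by enumerating all 60 distinct tours).
Excess = 100 − 89 = 11.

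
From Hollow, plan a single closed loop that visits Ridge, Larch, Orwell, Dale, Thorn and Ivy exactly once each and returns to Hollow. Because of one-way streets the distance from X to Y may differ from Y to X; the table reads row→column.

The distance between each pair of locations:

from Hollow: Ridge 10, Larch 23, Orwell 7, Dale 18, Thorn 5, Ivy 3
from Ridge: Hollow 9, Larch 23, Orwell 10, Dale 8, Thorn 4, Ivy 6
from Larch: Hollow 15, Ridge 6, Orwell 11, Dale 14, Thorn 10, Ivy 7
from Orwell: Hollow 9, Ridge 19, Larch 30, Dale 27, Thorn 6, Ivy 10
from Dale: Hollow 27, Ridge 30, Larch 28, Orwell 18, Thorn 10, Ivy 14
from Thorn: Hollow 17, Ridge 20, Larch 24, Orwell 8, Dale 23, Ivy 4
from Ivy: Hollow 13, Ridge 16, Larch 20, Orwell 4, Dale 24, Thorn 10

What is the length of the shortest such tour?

64 — the shortest possible round trip.

Hollow→Ridge→Larch→Orwell→Dale→Thorn→Ivy→Hollow: 10+23+11+27+10+4+13 = 98
Hollow→Ridge→Larch→Orwell→Dale→Ivy→Thorn→Hollow: 10+23+11+27+14+10+17 = 112
Hollow→Ridge→Larch→Orwell→Thorn→Dale→Ivy→Hollow: 10+23+11+6+23+14+13 = 100
Hollow→Ridge→Larch→Orwell→Thorn→Ivy→Dale→Hollow: 10+23+11+6+4+24+27 = 105
Hollow→Ridge→Larch→Orwell→Ivy→Dale→Thorn→Hollow: 10+23+11+10+24+10+17 = 105
Hollow→Ridge→Larch→Orwell→Ivy→Thorn→Dale→Hollow: 10+23+11+10+10+23+27 = 114
Hollow→Ridge→Larch→Dale→Orwell→Thorn→Ivy→Hollow: 10+23+14+18+6+4+13 = 88
Hollow→Ridge→Larch→Dale→Orwell→Ivy→Thorn→Hollow: 10+23+14+18+10+10+17 = 102
… (712 more)
Hollow→Larch→Ridge→Dale→Thorn→Ivy→Orwell→Hollow: 23+6+8+10+4+4+9 = 64  ← best
The minimum is 64.
One optimal route: Hollow → Larch → Ridge → Dale → Thorn → Ivy → Orwell → Hollow.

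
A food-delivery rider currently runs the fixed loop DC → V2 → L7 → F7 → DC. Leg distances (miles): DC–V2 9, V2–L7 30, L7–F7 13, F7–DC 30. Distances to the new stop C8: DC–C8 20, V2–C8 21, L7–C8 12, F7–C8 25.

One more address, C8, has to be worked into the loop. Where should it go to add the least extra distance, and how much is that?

Adding 3 miles by placing C8 on the V2–L7 leg.

Insertion cost between consecutive stops i–j is d(i,C8) + d(C8,j) − d(i,j):
  between DC and V2: 20 + 21 − 9 = 32
  between V2 and L7: 21 + 12 − 30 = 3
  between L7 and F7: 12 + 25 − 13 = 24
  between F7 and DC: 25 + 20 − 30 = 15
Cheapest insertion is between V2 and L7, adding 3.
New total = 82 + 3 = 85.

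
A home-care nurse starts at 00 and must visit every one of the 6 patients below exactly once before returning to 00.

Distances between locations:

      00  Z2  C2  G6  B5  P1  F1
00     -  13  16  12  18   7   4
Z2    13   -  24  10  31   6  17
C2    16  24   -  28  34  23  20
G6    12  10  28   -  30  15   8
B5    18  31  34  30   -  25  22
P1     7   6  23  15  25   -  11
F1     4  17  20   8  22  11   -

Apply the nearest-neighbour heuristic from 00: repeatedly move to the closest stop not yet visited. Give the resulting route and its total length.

00 → [F1:4 / P1:7 / G6:12 / Z2:13 / C2:16 / B5:18] → F1 (4)
F1 → [G6:8 / P1:11 / Z2:17 / C2:20 / B5:22] → G6 (8)
G6 → [Z2:10 / P1:15 / C2:28 / B5:30] → Z2 (10)
Z2 → [P1:6 / C2:24 / B5:31] → P1 (6)
P1 → [C2:23 / B5:25] → C2 (23)
C2 → [B5:34] → B5 (34)
Return B5→00: 18.
Total = 4 + 8 + 10 + 6 + 23 + 34 + 18 = 103.

Total distance 103 via the nearest-neighbour route 00 → F1 → G6 → Z2 → P1 → C2 → B5 → 00.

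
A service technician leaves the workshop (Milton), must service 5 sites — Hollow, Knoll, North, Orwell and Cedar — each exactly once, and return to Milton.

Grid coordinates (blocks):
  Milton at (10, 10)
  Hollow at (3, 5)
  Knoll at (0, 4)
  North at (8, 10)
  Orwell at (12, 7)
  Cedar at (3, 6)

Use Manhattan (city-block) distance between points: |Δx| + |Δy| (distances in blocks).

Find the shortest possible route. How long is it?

There are 60 distinct closed tours to check (reversals are equivalent).
Milton-Hollow-Knoll-North-Orwell-Cedar-Milton: 12+4+14+7+10+11 = 58
Milton-Hollow-Knoll-North-Cedar-Orwell-Milton: 12+4+14+9+10+5 = 54
Milton-Hollow-Knoll-Orwell-North-Cedar-Milton: 12+4+15+7+9+11 = 58
Milton-Hollow-Knoll-Orwell-Cedar-North-Milton: 12+4+15+10+9+2 = 52
Milton-Hollow-Knoll-Cedar-North-Orwell-Milton: 12+4+5+9+7+5 = 42
Milton-Hollow-Knoll-Cedar-Orwell-North-Milton: 12+4+5+10+7+2 = 40
Milton-Hollow-North-Knoll-Orwell-Cedar-Milton: 12+10+14+15+10+11 = 72
Milton-Hollow-North-Knoll-Cedar-Orwell-Milton: 12+10+14+5+10+5 = 56
Milton-Hollow-North-Orwell-Knoll-Cedar-Milton: 12+10+7+15+5+11 = 60
Milton-Hollow-North-Orwell-Cedar-Knoll-Milton: 12+10+7+10+5+16 = 60
Milton-Hollow-North-Cedar-Knoll-Orwell-Milton: 12+10+9+5+15+5 = 56
Milton-Hollow-North-Cedar-Orwell-Knoll-Milton: 12+10+9+10+15+16 = 72
Milton-Hollow-Orwell-Knoll-North-Cedar-Milton: 12+11+15+14+9+11 = 72
Milton-Hollow-Orwell-Knoll-Cedar-North-Milton: 12+11+15+5+9+2 = 54
… (46 more)
Milton-North-Hollow-Knoll-Cedar-Orwell-Milton: 2+10+4+5+10+5 = 36  ← best
The minimum is 36.
One optimal route: Milton → North → Hollow → Knoll → Cedar → Orwell → Milton (or its reverse).

Minimum total distance: 36 blocks.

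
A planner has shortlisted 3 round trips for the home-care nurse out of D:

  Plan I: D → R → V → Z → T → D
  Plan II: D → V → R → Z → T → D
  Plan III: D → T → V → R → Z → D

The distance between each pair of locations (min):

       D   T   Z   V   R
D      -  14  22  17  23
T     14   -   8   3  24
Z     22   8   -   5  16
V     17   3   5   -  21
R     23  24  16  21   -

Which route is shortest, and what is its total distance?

71 min — Plan I is the shortest.

Plan I: 23 + 21 + 5 + 8 + 14 = 71
Plan II: 17 + 21 + 16 + 8 + 14 = 76
Plan III: 14 + 3 + 21 + 16 + 22 = 76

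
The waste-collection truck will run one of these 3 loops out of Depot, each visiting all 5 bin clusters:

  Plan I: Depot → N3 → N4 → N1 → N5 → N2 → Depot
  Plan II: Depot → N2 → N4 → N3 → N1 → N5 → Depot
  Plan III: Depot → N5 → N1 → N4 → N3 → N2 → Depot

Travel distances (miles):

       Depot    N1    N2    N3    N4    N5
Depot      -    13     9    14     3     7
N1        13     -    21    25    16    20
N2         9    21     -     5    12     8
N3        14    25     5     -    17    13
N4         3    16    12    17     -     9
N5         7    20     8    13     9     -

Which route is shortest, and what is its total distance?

Plan I: 14 + 17 + 16 + 20 + 8 + 9 = 84
Plan II: 9 + 12 + 17 + 25 + 20 + 7 = 90
Plan III: 7 + 20 + 16 + 17 + 5 + 9 = 74

Shortest is Plan III, total 74 miles.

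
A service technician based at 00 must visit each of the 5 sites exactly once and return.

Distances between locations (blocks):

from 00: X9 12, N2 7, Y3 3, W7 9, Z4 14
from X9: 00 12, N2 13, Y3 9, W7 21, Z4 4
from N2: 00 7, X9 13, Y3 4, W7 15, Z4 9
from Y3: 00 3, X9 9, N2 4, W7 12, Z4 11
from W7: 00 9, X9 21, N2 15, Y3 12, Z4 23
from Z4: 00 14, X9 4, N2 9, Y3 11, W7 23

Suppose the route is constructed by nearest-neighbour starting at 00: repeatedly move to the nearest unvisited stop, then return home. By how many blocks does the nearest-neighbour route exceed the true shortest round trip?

From 00: Y3=3, N2=7, W7=9, X9=12, Z4=14 → choose Y3 (3).
From Y3: N2=4, X9=9, Z4=11, W7=12 → choose N2 (4).
From N2: Z4=9, X9=13, W7=15 → choose Z4 (9).
From Z4: X9=4, W7=23 → choose X9 (4).
From X9: W7=21 → choose W7 (21).
NN route 00 → Y3 → N2 → Z4 → X9 → W7 → 00 costs 50.
Optimal: 00 → Y3 → X9 → Z4 → N2 → W7 → 00 costs 49 (by enumerating all 60 distinct tours).
Excess = 50 − 49 = 1.

The nearest-neighbour route is 1 blocks longer than optimal.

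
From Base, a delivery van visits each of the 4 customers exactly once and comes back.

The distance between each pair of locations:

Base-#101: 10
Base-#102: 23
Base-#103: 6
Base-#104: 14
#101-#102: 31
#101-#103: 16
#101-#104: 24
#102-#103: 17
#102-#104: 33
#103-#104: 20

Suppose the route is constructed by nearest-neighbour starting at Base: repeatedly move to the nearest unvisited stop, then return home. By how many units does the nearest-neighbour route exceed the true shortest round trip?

From Base: #103=6, #101=10, #104=14, #102=23 → choose #103 (6).
From #103: #101=16, #102=17, #104=20 → choose #101 (16).
From #101: #104=24, #102=31 → choose #104 (24).
From #104: #102=33 → choose #102 (33).
NN route Base → #103 → #101 → #104 → #102 → Base costs 102.
Optimal: Base → #101 → #103 → #102 → #104 → Base costs 90 (by enumerating all 12 distinct tours).
Excess = 102 − 90 = 12.

12 longer than the optimal tour.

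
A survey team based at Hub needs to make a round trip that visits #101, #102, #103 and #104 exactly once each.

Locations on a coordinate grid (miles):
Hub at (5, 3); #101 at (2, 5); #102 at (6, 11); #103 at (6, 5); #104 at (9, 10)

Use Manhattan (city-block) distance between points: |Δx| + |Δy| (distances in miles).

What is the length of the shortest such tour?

With 4 stops there are 4!/2 = 12 distinct round trips (a route and its reverse cost the same).
Hub-#101-#102-#103-#104-Hub: 5+10+6+8+11 = 40
Hub-#101-#102-#104-#103-Hub: 5+10+4+8+3 = 30
Hub-#101-#103-#102-#104-Hub: 5+4+6+4+11 = 30
Hub-#101-#103-#104-#102-Hub: 5+4+8+4+9 = 30
Hub-#101-#104-#102-#103-Hub: 5+12+4+6+3 = 30
Hub-#101-#104-#103-#102-Hub: 5+12+8+6+9 = 40
Hub-#102-#101-#103-#104-Hub: 9+10+4+8+11 = 42
Hub-#102-#101-#104-#103-Hub: 9+10+12+8+3 = 42
Hub-#102-#103-#101-#104-Hub: 9+6+4+12+11 = 42
Hub-#102-#104-#101-#103-Hub: 9+4+12+4+3 = 32
Hub-#103-#101-#102-#104-Hub: 3+4+10+4+11 = 32
Hub-#103-#102-#101-#104-Hub: 3+6+10+12+11 = 42
The minimum is 30.
One optimal route: Hub → #101 → #102 → #104 → #103 → Hub (or its reverse).

30 miles — the shortest possible round trip.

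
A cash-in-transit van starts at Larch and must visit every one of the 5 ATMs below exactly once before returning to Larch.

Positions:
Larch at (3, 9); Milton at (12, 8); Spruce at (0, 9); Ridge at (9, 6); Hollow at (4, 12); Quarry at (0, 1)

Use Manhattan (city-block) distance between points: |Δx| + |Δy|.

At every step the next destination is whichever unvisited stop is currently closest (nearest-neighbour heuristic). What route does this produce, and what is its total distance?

56 along Larch → Spruce → Hollow → Ridge → Milton → Quarry → Larch.

Larch → [Spruce:3 / Hollow:4 / Ridge:9 / Milton:10 / Quarry:11] → Spruce (3)
Spruce → [Hollow:7 / Quarry:8 / Ridge:12 / Milton:13] → Hollow (7)
Hollow → [Ridge:11 / Milton:12 / Quarry:15] → Ridge (11)
Ridge → [Milton:5 / Quarry:14] → Milton (5)
Milton → [Quarry:19] → Quarry (19)
Return Quarry→Larch: 11.
Total = 3 + 7 + 11 + 5 + 19 + 11 = 56.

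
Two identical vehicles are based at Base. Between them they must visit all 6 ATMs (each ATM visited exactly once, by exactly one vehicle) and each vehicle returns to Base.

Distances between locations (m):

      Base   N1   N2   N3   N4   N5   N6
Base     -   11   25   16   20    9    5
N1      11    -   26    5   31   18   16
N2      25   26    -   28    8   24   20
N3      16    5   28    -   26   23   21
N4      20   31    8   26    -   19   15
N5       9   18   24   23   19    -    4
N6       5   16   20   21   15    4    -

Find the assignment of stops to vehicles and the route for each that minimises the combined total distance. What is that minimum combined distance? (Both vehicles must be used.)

There are 2^5 − 1 = 31 ways to divide the 6 stops into two non-empty groups. For each, the best each vehicle can do is its own shortest tour through its group:
  {N1} + {N2, N3, N4, N5, N6}: 22 + 80 = 102
  {N2} + {N1, N3, N4, N5, N6}: 50 + 70 = 120
  {N1, N2} + {N3, N4, N5, N6}: 62 + 70 = 132
  {N3} + {N1, N2, N4, N5, N6}: 32 + 73 = 105
  {N1, N3} + {N2, N4, N5, N6}: 32 + 61 = 93
  {N2, N3} + {N1, N4, N5, N6}: 69 + 68 = 137
  … (31 splits in total)
  {N1, N2, N3, N4} + {N5, N6}: 72 + 18 = 90  ← best
Best: vehicle 1 Base → N1 → N3 → N2 → N4 → Base = 72; vehicle 2 Base → N5 → N6 → Base = 18; combined 90.

90 m — the smallest possible combined total.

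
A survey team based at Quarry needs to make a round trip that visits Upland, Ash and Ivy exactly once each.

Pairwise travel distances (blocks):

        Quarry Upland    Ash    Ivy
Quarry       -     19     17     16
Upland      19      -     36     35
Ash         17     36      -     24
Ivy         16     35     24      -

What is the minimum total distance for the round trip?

Shortest round trip = 95 blocks.

There are 3 distinct closed tours to check (reversals are equivalent).
Quarry - Upland - Ash - Ivy - Quarry: 19+36+24+16 = 95
Quarry - Upland - Ivy - Ash - Quarry: 19+35+24+17 = 95
Quarry - Ash - Upland - Ivy - Quarry: 17+36+35+16 = 104
The minimum is 95.
One optimal route: Quarry → Upland → Ash → Ivy → Quarry (or its reverse).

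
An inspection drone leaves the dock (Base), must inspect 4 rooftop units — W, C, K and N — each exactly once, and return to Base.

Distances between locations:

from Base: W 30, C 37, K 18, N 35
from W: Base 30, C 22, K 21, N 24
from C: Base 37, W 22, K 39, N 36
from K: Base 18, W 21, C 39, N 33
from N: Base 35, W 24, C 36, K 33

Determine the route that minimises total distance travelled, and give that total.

Shortest round trip = 132.

With 4 stops there are 4!/2 = 12 distinct round trips (a route and its reverse cost the same).
Base→W→C→K→N→Base: 30+22+39+33+35 = 159
Base→W→C→N→K→Base: 30+22+36+33+18 = 139
Base→W→K→C→N→Base: 30+21+39+36+35 = 161
Base→W→K→N→C→Base: 30+21+33+36+37 = 157
Base→W→N→C→K→Base: 30+24+36+39+18 = 147
Base→W→N→K→C→Base: 30+24+33+39+37 = 163
Base→C→W→K→N→Base: 37+22+21+33+35 = 148
Base→C→W→N→K→Base: 37+22+24+33+18 = 134
Base→C→K→W→N→Base: 37+39+21+24+35 = 156
Base→C→N→W→K→Base: 37+36+24+21+18 = 136
Base→K→W→C→N→Base: 18+21+22+36+35 = 132
Base→K→C→W→N→Base: 18+39+22+24+35 = 138
The minimum is 132.
One optimal route: Base → K → W → C → N → Base (or its reverse).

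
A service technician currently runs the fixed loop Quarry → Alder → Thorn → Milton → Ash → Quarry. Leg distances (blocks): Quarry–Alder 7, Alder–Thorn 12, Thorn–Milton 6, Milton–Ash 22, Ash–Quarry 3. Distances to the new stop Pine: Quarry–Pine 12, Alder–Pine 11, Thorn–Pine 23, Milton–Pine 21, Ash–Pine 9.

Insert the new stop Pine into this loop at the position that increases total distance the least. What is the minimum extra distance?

+8 blocks — insert Pine between Milton and Ash.

Insertion cost between consecutive stops i–j is d(i,Pine) + d(Pine,j) − d(i,j):
  between Quarry and Alder: 12 + 11 − 7 = 16
  between Alder and Thorn: 11 + 23 − 12 = 22
  between Thorn and Milton: 23 + 21 − 6 = 38
  between Milton and Ash: 21 + 9 − 22 = 8
  between Ash and Quarry: 9 + 12 − 3 = 18
Cheapest insertion is between Milton and Ash, adding 8.
New total = 50 + 8 = 58.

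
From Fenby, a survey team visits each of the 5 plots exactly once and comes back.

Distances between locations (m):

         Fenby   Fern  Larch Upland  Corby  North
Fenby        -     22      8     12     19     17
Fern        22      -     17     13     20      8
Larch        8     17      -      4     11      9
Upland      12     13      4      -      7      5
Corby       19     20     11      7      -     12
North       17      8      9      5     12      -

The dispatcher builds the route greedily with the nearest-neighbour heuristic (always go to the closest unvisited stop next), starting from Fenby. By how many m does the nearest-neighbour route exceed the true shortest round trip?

The nearest-neighbour route is 3 m longer than optimal.

Fenby: Larch=8, Upland=12, North=17, Corby=19, Fern=22 ⇒ Larch
Larch: Upland=4, North=9, Corby=11, Fern=17 ⇒ Upland
Upland: North=5, Corby=7, Fern=13 ⇒ North
North: Fern=8, Corby=12 ⇒ Fern
Fern: Corby=20 ⇒ Corby
NN route Fenby → Larch → Upland → North → Fern → Corby → Fenby costs 64.
Optimal: Fenby → Fern → North → Upland → Corby → Larch → Fenby costs 61 (by enumerating all 60 distinct tours).
Excess = 64 − 61 = 3.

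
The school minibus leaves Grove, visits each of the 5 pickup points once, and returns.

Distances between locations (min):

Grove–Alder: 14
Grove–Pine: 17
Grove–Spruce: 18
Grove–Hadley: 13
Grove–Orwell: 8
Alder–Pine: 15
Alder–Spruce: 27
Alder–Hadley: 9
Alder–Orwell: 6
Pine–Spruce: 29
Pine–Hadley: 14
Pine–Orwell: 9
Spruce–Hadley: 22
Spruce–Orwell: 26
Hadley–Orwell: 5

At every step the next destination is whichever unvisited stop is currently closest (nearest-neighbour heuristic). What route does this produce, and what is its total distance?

From Grove: distances to unvisited — Orwell=8, Hadley=13, Alder=14, Pine=17, Spruce=18. Nearest is Orwell (8).
From Orwell: distances to unvisited — Hadley=5, Alder=6, Pine=9, Spruce=26. Nearest is Hadley (5).
From Hadley: distances to unvisited — Alder=9, Pine=14, Spruce=22. Nearest is Alder (9).
From Alder: distances to unvisited — Pine=15, Spruce=27. Nearest is Pine (15).
From Pine: distances to unvisited — Spruce=29. Nearest is Spruce (29).
Return Spruce→Grove: 18.
Total = 8 + 5 + 9 + 15 + 29 + 18 = 84.

Total distance 84 min via the nearest-neighbour route Grove → Orwell → Hadley → Alder → Pine → Spruce → Grove.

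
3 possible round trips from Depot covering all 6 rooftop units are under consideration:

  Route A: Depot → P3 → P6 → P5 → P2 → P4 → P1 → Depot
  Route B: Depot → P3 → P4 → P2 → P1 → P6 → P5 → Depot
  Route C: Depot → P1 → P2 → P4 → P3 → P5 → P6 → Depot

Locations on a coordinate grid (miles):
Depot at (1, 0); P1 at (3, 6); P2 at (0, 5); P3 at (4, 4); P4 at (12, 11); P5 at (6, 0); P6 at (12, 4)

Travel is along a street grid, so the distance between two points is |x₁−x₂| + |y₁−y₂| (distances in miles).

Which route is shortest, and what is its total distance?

70 miles — Route B is the shortest.

Route A: 7 + 8 + 10 + 11 + 18 + 14 + 8 = 76
Route B: 7 + 15 + 18 + 4 + 11 + 10 + 5 = 70
Route C: 8 + 4 + 18 + 15 + 6 + 10 + 15 = 76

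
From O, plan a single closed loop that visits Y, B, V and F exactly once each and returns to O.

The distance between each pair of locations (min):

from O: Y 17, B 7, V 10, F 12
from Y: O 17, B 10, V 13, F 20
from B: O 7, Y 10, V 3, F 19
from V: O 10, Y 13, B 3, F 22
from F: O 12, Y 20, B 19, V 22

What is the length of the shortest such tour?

There are 12 distinct closed tours to check (reversals are equivalent).
O - Y - B - V - F - O: 17+10+3+22+12 = 64
O - Y - B - F - V - O: 17+10+19+22+10 = 78
O - Y - V - B - F - O: 17+13+3+19+12 = 64
O - Y - V - F - B - O: 17+13+22+19+7 = 78
O - Y - F - B - V - O: 17+20+19+3+10 = 69
O - Y - F - V - B - O: 17+20+22+3+7 = 69
O - B - Y - V - F - O: 7+10+13+22+12 = 64
O - B - Y - F - V - O: 7+10+20+22+10 = 69
O - B - V - Y - F - O: 7+3+13+20+12 = 55
O - B - F - Y - V - O: 7+19+20+13+10 = 69
O - V - Y - B - F - O: 10+13+10+19+12 = 64
O - V - B - Y - F - O: 10+3+10+20+12 = 55
The minimum is 55.
One optimal route: O → B → V → Y → F → O (or its reverse).

Minimum total distance: 55 min.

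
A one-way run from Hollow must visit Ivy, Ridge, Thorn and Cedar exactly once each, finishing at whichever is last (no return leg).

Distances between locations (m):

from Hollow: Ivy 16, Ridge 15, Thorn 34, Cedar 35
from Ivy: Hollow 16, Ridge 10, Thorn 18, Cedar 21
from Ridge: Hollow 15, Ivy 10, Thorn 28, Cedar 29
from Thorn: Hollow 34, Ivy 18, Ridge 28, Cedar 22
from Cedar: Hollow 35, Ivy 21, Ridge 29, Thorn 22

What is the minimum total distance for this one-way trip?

Minimum one-way distance = 65 m.

There are 4! = 24 possible orderings.
Hollow - Ivy - Ridge - Thorn - Cedar: 16+10+28+22 = 76
Hollow - Ivy - Ridge - Cedar - Thorn: 16+10+29+22 = 77
Hollow - Ivy - Thorn - Ridge - Cedar: 16+18+28+29 = 91
Hollow - Ivy - Thorn - Cedar - Ridge: 16+18+22+29 = 85
Hollow - Ivy - Cedar - Ridge - Thorn: 16+21+29+28 = 94
Hollow - Ivy - Cedar - Thorn - Ridge: 16+21+22+28 = 87
Hollow - Ridge - Ivy - Thorn - Cedar: 15+10+18+22 = 65
Hollow - Ridge - Ivy - Cedar - Thorn: 15+10+21+22 = 68
Hollow - Ridge - Thorn - Ivy - Cedar: 15+28+18+21 = 82
Hollow - Ridge - Thorn - Cedar - Ivy: 15+28+22+21 = 86
Hollow - Ridge - Cedar - Ivy - Thorn: 15+29+21+18 = 83
Hollow - Ridge - Cedar - Thorn - Ivy: 15+29+22+18 = 84
Hollow - Thorn - Ivy - Ridge - Cedar: 34+18+10+29 = 91
Hollow - Thorn - Ivy - Cedar - Ridge: 34+18+21+29 = 102
… (10 more)
The minimum is 65.
One shortest path: Hollow → Ridge → Ivy → Thorn → Cedar.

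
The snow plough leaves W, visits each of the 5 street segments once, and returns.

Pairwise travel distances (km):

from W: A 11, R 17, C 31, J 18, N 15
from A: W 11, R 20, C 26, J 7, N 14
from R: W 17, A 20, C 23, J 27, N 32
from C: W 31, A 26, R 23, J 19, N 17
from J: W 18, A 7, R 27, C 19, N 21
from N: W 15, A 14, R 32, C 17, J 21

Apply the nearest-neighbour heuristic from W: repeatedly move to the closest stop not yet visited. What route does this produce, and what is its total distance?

103 km along W → A → J → C → N → R → W.

At W the remaining stops are A 11, N 15, R 17, J 18, C 31; go to A.
At A the remaining stops are J 7, N 14, R 20, C 26; go to J.
At J the remaining stops are C 19, N 21, R 27; go to C.
At C the remaining stops are N 17, R 23; go to N.
At N the remaining stops are R 32; go to R.
Return R→W: 17.
Total = 11 + 7 + 19 + 17 + 32 + 17 = 103.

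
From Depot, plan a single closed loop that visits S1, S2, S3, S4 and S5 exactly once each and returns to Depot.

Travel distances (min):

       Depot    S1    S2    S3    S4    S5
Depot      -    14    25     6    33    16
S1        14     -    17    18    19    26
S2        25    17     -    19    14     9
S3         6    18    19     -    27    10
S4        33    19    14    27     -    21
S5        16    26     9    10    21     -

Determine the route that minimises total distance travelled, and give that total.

Shortest round trip = 72 min.

Depot → S1 → S2 → S3 → S4 → S5 → Depot: 14+17+19+27+21+16 = 114
Depot → S1 → S2 → S3 → S5 → S4 → Depot: 14+17+19+10+21+33 = 114
Depot → S1 → S2 → S4 → S3 → S5 → Depot: 14+17+14+27+10+16 = 98
Depot → S1 → S2 → S4 → S5 → S3 → Depot: 14+17+14+21+10+6 = 82
Depot → S1 → S2 → S5 → S3 → S4 → Depot: 14+17+9+10+27+33 = 110
Depot → S1 → S2 → S5 → S4 → S3 → Depot: 14+17+9+21+27+6 = 94
Depot → S1 → S3 → S2 → S4 → S5 → Depot: 14+18+19+14+21+16 = 102
Depot → S1 → S3 → S2 → S5 → S4 → Depot: 14+18+19+9+21+33 = 114
Depot → S1 → S3 → S4 → S2 → S5 → Depot: 14+18+27+14+9+16 = 98
Depot → S1 → S3 → S4 → S5 → S2 → Depot: 14+18+27+21+9+25 = 114
Depot → S1 → S3 → S5 → S2 → S4 → Depot: 14+18+10+9+14+33 = 98
Depot → S1 → S3 → S5 → S4 → S2 → Depot: 14+18+10+21+14+25 = 102
Depot → S1 → S4 → S2 → S3 → S5 → Depot: 14+19+14+19+10+16 = 92
Depot → S1 → S4 → S2 → S5 → S3 → Depot: 14+19+14+9+10+6 = 72
… (46 more)
The minimum is 72.
One optimal route: Depot → S1 → S4 → S2 → S5 → S3 → Depot (or its reverse).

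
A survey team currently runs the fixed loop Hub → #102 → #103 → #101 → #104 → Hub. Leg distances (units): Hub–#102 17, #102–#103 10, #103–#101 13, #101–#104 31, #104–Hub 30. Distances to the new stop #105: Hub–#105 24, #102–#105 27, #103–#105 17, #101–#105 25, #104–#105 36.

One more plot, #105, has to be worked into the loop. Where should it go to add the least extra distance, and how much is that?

Insertion cost between consecutive stops i–j is d(i,#105) + d(#105,j) − d(i,j):
  between Hub and #102: 24 + 27 − 17 = 34
  between #102 and #103: 27 + 17 − 10 = 34
  between #103 and #101: 17 + 25 − 13 = 29
  between #101 and #104: 25 + 36 − 31 = 30
  between #104 and Hub: 36 + 24 − 30 = 30
Cheapest insertion is between #103 and #101, adding 29.
New total = 101 + 29 = 130.

Minimum extra distance: 29, inserting #105 between #103 and #101.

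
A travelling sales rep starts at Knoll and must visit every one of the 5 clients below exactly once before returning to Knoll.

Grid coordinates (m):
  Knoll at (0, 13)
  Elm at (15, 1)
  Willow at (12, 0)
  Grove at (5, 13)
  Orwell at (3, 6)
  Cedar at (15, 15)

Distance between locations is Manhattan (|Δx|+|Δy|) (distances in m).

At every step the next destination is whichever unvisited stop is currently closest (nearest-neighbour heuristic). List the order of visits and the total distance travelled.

At Knoll the remaining stops are Grove 5, Orwell 10, Cedar 17, Willow 25, Elm 27; go to Grove.
At Grove the remaining stops are Orwell 9, Cedar 12, Willow 20, Elm 22; go to Orwell.
At Orwell the remaining stops are Willow 15, Elm 17, Cedar 21; go to Willow.
At Willow the remaining stops are Elm 4, Cedar 18; go to Elm.
At Elm the remaining stops are Cedar 14; go to Cedar.
Return Cedar→Knoll: 17.
Total = 5 + 9 + 15 + 4 + 14 + 17 = 64.

Total distance 64 m via the nearest-neighbour route Knoll → Grove → Orwell → Willow → Elm → Cedar → Knoll.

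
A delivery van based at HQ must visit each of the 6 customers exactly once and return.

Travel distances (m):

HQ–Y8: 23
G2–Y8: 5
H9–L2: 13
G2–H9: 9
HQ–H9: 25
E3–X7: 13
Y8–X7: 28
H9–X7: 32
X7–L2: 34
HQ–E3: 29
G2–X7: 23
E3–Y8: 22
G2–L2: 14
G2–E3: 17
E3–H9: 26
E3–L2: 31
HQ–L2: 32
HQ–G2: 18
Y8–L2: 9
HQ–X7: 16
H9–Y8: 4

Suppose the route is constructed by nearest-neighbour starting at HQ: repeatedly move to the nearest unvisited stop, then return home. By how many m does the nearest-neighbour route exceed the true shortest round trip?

From HQ: X7=16, G2=18, Y8=23, H9=25, E3=29, L2=32 → choose X7 (16).
From X7: E3=13, G2=23, Y8=28, H9=32, L2=34 → choose E3 (13).
From E3: G2=17, Y8=22, H9=26, L2=31 → choose G2 (17).
From G2: Y8=5, H9=9, L2=14 → choose Y8 (5).
From Y8: H9=4, L2=9 → choose H9 (4).
From H9: L2=13 → choose L2 (13).
NN route HQ → X7 → E3 → G2 → Y8 → H9 → L2 → HQ costs 100.
Optimal: HQ → H9 → Y8 → L2 → G2 → E3 → X7 → HQ costs 98 (by enumerating all 360 distinct tours).
Excess = 100 − 98 = 2.

The nearest-neighbour route is 2 m longer than optimal.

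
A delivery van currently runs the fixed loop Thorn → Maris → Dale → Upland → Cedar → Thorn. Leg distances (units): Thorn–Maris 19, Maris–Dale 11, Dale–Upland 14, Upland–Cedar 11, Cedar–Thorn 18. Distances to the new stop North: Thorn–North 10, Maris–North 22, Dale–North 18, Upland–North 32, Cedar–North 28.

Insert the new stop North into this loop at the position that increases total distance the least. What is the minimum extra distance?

Insertion cost between consecutive stops i–j is d(i,North) + d(North,j) − d(i,j):
  between Thorn and Maris: 10 + 22 − 19 = 13
  between Maris and Dale: 22 + 18 − 11 = 29
  between Dale and Upland: 18 + 32 − 14 = 36
  between Upland and Cedar: 32 + 28 − 11 = 49
  between Cedar and Thorn: 28 + 10 − 18 = 20
Cheapest insertion is between Thorn and Maris, adding 13.
New total = 73 + 13 = 86.

Minimum extra distance: 13, inserting North between Thorn and Maris.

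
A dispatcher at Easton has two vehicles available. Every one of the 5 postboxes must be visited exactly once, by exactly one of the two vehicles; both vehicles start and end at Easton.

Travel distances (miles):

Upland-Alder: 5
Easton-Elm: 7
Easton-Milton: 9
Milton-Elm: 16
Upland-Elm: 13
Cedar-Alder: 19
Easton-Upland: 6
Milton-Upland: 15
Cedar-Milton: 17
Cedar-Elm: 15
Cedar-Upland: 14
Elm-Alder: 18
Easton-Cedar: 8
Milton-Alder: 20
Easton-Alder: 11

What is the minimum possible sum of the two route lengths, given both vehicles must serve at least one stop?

70 miles — the smallest possible combined total.

Try each way of splitting the stops between the two vehicles (each non-empty) and, for each split, find the best tour for each vehicle:
  {Cedar} + {Milton, Upland, Elm, Alder}: 16 + 54 = 70
  {Milton} + {Cedar, Upland, Elm, Alder}: 18 + 52 = 70
  {Cedar, Milton} + {Upland, Elm, Alder}: 34 + 36 = 70
  {Upland} + {Cedar, Milton, Elm, Alder}: 12 + 70 = 82
  {Cedar, Upland} + {Milton, Elm, Alder}: 28 + 54 = 82
  {Milton, Upland} + {Cedar, Elm, Alder}: 30 + 52 = 82
  … (15 splits in total)
Best: vehicle 1 Easton → Cedar → Easton = 16; vehicle 2 Easton → Milton → Upland → Alder → Elm → Easton = 54; combined 70.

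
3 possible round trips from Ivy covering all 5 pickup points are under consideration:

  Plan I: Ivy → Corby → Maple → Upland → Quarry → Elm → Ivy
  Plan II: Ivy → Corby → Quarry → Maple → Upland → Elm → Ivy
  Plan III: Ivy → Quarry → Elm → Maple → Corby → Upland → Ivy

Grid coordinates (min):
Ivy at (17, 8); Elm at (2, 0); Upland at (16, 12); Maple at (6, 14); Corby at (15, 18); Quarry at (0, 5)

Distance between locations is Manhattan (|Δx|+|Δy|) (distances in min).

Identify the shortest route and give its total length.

Shortest is Plan III, total 70 min.

Plan I: 12 + 13 + 12 + 23 + 7 + 23 = 90
Plan II: 12 + 28 + 15 + 12 + 26 + 23 = 116
Plan III: 20 + 7 + 18 + 13 + 7 + 5 = 70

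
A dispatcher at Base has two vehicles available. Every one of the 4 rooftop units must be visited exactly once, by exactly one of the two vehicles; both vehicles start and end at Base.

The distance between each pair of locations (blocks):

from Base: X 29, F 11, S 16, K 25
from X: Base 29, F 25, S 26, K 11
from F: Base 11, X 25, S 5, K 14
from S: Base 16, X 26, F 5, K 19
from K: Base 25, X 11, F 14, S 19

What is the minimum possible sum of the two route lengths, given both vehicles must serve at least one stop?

Minimum combined distance: 97 blocks.

Check every non-empty split of the stops between the two vehicles; for each half take its own optimal tour:
  {X} + {F, S, K}: 58 + 60 = 118
  {F} + {X, S, K}: 22 + 75 = 97
  {X, F} + {S, K}: 65 + 60 = 125
  {S} + {X, F, K}: 32 + 65 = 97
  {X, S} + {F, K}: 71 + 50 = 121
  {F, S} + {X, K}: 32 + 65 = 97
  … (7 splits in total)
Best: vehicle 1 Base → F → Base = 22; vehicle 2 Base → X → K → S → Base = 75; combined 97.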